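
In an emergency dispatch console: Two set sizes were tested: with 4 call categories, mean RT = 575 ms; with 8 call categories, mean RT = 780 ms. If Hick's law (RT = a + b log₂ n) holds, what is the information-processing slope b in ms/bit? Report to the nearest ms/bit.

b = (RT₂ − RT₁)/(log₂ n₂ − log₂ n₁) = (780 − 575)/(3 − 2) = 205 ms/bit.

205 ms/bit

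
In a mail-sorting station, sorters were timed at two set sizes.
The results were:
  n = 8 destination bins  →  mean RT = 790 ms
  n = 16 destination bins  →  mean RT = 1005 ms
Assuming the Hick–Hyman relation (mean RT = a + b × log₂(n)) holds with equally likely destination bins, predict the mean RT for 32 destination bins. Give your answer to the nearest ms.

Solve the two-equation system in a and b:
  b = (1005 − 790) / (log₂ 16 − log₂ 8) = 215 / (4 − 3) = 215 ms/bit
  a = 790 − 215 × 3 = 145 ms
Then RT(32) = 145 + 215 × log₂ 32 = 145 + 215 × 5 ≈ 1220.000 ms.

1220 ms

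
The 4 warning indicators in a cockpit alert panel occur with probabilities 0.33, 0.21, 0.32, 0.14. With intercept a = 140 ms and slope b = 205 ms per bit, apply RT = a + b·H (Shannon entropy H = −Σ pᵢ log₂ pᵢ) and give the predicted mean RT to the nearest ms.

534 ms

H = 0.33·log₂(1/0.33) + 0.21·log₂(1/0.21) + 0.32·log₂(1/0.32) + 0.14·log₂(1/0.14) = 1.9238 bits.
RT = 140 + 205 × 1.9238 = 534.38 ms.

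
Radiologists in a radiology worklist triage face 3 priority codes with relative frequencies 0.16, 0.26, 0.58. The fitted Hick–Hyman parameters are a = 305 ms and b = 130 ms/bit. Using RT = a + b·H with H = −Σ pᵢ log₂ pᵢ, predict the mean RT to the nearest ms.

485 ms

Entropy contributions −pᵢ log₂ pᵢ: 0.4230, 0.5053, 0.4558; sum H = 1.3841 bits.
RT = a + bH = 305 + 130·1.3841 = 484.93 ms.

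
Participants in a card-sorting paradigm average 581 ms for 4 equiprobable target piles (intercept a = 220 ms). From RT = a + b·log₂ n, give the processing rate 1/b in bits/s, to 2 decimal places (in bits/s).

b = (581 − 220)/log₂ 4 = 361/2 = 180.500 ms per bit = 0.18050 s/bit; the reciprocal is 5.540 bits/s.

5.54 bits/s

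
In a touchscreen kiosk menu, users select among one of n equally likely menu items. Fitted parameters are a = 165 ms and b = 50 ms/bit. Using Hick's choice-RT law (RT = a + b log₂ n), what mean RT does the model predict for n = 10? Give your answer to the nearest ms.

log₂(10) = 3.3219 bits, so RT = 165 + 50 × 3.3219 ≈ 331.096 ms.

331 ms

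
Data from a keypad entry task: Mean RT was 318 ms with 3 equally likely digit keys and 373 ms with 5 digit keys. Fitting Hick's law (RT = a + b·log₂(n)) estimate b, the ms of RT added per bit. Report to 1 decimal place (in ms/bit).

Slope: b = (373 − 318) / (log₂ 5 − log₂ 3) = 55/0.7370 = 74.630 ms/bit.

74.6 ms/bit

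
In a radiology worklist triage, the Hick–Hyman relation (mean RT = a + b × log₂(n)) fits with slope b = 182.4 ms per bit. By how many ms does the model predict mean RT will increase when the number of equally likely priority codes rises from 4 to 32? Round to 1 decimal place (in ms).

547.2 ms

ΔRT = (a + b log₂ n₂) − (a + b log₂ n₁) = b·(log₂ n₂ − log₂ n₁).
log₂(32) − log₂(4) = log₂(32/4) = log₂(8) = 3.
ΔRT = 182.4 × 3.0000 = 547.200 ms.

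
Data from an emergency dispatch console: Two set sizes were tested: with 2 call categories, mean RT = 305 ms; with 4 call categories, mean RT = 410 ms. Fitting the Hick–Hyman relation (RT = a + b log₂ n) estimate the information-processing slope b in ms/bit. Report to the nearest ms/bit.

105 ms/bit

b = (RT₂ − RT₁)/(log₂ n₂ − log₂ n₁) = (410 − 305)/(2 − 1) = 105 ms/bit.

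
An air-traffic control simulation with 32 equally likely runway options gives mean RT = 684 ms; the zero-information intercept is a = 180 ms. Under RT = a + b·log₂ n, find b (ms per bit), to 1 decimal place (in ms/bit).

100.8 ms/bit

b = (684 − 180) / log₂(32) = 504 / 5 = 100.800 ms/bit.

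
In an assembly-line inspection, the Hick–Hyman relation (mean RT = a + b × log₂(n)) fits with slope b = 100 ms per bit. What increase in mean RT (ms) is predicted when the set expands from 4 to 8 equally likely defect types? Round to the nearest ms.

The intercept a cancels: ΔRT = b·(log₂ n₂ − log₂ n₁) = b·log₂(n₂/n₁).
log₂(8) − log₂(4) = log₂(8/4) = log₂(2) = 1.
ΔRT = 100 × 1.0000 = 100.000 ms.

100 ms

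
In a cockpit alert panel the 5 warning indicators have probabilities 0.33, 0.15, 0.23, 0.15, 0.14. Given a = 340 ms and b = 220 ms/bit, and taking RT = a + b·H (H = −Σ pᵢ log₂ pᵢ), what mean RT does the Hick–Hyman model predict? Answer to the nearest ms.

831 ms

Entropy contributions −pᵢ log₂ pᵢ: 0.5278, 0.4105, 0.4877, 0.4105, 0.3971; sum H = 2.2337 bits.
RT = a + bH = 340 + 220·2.2337 = 831.41 ms.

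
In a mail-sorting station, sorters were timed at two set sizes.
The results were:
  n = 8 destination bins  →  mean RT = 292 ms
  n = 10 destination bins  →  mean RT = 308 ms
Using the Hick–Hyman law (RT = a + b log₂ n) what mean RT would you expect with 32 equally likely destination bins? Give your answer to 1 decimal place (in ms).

391.4 ms

Solve the two-equation system in a and b:
  b = (308 − 292) / (log₂ 10 − log₂ 8) = 16 / (3.3219 − 3) = 49.701 ms/bit
  a = 292 − 49.701 × 3 = 142.898 ms
Then RT(32) = 142.898 + 49.701 × log₂ 32 = 142.898 + 49.701 × 5 ≈ 391.401 ms.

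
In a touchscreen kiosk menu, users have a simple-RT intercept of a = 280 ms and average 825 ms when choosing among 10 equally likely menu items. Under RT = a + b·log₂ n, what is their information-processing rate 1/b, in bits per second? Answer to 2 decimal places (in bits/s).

6.10 bits/s

Choice component = 825 − 280 = 545 ms over log₂(10) = 3.3219 bits.
b = 545 / 3.3219 = 164.061 ms/bit, so 1/b = 6.095 bits/s.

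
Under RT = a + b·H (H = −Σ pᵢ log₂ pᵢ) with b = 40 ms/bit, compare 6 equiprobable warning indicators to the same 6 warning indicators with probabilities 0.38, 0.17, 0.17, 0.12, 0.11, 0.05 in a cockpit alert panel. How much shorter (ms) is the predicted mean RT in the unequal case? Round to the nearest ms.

10 ms

Equiprobable entropy H₀ = log₂ 6 = 2.5850 bits.
Skewed entropy H = −Σ pᵢ log₂ pᵢ = 2.3331 bits.
ΔRT = b·(H₀ − H) = 40 × 0.2519 = 10.08 ms.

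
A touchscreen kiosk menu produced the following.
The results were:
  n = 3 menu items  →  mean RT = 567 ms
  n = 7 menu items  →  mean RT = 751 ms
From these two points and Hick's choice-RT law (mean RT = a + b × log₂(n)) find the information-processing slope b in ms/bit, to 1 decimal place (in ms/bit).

150.5 ms/bit

b = (RT₂ − RT₁)/(log₂ n₂ − log₂ n₁) = (751 − 567)/(2.8074 − 1.5850) = 150.524 ms/bit.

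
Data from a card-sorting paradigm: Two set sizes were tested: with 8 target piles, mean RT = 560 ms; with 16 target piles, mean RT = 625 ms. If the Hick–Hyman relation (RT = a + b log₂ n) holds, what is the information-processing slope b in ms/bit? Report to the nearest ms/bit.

b = (RT₂ − RT₁)/(log₂ n₂ − log₂ n₁) = (625 − 560)/(4 − 3) = 65 ms/bit.

65 ms/bit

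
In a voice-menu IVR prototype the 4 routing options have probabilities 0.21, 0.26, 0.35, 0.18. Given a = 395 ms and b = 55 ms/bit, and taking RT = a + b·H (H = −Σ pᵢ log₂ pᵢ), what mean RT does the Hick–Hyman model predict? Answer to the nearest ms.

502 ms

Entropy contributions −pᵢ log₂ pᵢ: 0.4728, 0.5053, 0.5301, 0.4453; sum H = 1.9535 bits.
RT = a + bH = 395 + 55·1.9535 = 502.44 ms.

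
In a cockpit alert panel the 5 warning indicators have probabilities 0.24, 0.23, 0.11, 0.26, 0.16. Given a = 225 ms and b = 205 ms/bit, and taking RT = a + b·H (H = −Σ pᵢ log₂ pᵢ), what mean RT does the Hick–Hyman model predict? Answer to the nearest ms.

Entropy contributions −pᵢ log₂ pᵢ: 0.4941, 0.4877, 0.3503, 0.5053, 0.4230; sum H = 2.2604 bits.
RT = a + bH = 225 + 205·2.2604 = 688.38 ms.

688 ms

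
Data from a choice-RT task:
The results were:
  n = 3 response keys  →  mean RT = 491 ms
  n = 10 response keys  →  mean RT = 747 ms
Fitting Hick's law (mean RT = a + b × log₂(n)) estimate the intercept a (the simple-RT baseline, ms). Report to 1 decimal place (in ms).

257.4 ms

Slope: b = (747 − 491) / (log₂ 10 − log₂ 3) = 256/1.7370 = 147.383 ms/bit.
a = RT₁ − b·log₂ n₁ = 491 − 147.383 × 1.5850 = 257.403 ms.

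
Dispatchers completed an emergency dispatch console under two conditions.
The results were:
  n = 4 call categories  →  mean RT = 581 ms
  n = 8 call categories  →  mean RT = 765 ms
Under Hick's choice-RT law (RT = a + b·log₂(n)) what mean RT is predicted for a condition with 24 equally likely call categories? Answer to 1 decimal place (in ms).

1056.6 ms

RT is linear in log₂ n, so two points fix the line:
  b = (765 − 581) / (log₂ 8 − log₂ 4) = 184 / (3 − 2) = 184.000 ms/bit
  a = 581 − 184.000 × 2 = 213.000 ms
Then RT(24) = 213.000 + 184.000 × log₂ 24 = 213.000 + 184.000 × 4.5850 ≈ 1056.633 ms.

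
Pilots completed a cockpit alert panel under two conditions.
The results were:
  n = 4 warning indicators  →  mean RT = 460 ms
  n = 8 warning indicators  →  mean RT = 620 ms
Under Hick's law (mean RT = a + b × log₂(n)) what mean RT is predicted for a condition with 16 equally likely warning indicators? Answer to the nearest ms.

Solve the two-equation system in a and b:
  b = (620 − 460) / (log₂ 8 − log₂ 4) = 160 / (3 − 2) = 160 ms/bit
  a = 460 − 160 × 2 = 140 ms
Then RT(16) = 140 + 160 × log₂ 16 = 140 + 160 × 4 ≈ 780.000 ms.

780 ms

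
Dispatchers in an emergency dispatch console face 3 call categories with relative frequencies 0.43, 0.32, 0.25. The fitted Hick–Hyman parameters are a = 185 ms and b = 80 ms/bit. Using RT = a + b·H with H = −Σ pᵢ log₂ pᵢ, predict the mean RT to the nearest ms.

309 ms

Entropy contributions −pᵢ log₂ pᵢ: 0.5236, 0.5260, 0.5000; sum H = 1.5496 bits.
RT = a + bH = 185 + 80·1.5496 = 308.97 ms.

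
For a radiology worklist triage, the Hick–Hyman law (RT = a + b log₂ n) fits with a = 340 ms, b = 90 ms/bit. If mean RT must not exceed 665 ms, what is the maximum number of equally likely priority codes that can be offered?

12

90·log₂ n ≤ 665 − 340 = 325, giving log₂ n ≤ 3.6111 and n ≤ 12.219. The largest whole number is 12.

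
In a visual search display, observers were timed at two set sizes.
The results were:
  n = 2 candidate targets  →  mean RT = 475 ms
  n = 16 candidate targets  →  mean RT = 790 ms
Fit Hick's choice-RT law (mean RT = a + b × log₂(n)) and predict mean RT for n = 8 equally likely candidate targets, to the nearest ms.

Solve the two-equation system in a and b:
  b = (790 − 475) / (log₂ 16 − log₂ 2) = 315 / (4 − 1) = 105 ms/bit
  a = 475 − 105 × 1 = 370 ms
Then RT(8) = 370 + 105 × log₂ 8 = 370 + 105 × 3 ≈ 685.000 ms.

685 ms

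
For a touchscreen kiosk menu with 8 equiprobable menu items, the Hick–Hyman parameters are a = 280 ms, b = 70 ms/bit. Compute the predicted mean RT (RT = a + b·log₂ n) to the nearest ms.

log₂(8) = 3 bits, so RT = 280 + 70 × 3 ≈ 490.000 ms.

490 ms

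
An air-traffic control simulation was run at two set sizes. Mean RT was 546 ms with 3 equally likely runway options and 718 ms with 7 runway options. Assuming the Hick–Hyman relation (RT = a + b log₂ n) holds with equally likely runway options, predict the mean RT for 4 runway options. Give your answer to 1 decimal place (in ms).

Solve the two-equation system in a and b:
  b = (718 − 546) / (log₂ 7 − log₂ 3) = 172 / (2.8074 − 1.5850) = 140.708 ms/bit
  a = 546 − 140.708 × 1.5850 = 322.984 ms
Then RT(4) = 322.984 + 140.708 × log₂ 4 = 322.984 + 140.708 × 2 ≈ 604.399 ms.

604.4 ms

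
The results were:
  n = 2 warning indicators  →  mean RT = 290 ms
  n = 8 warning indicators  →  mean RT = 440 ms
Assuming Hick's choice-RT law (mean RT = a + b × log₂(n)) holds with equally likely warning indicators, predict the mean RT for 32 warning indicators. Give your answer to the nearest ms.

RT is linear in log₂ n, so two points fix the line:
  b = (440 − 290) / (log₂ 8 − log₂ 2) = 150 / (3 − 1) = 75 ms/bit
  a = 290 − 75 × 1 = 215 ms
Then RT(32) = 215 + 75 × log₂ 32 = 215 + 75 × 5 ≈ 590.000 ms.

590 ms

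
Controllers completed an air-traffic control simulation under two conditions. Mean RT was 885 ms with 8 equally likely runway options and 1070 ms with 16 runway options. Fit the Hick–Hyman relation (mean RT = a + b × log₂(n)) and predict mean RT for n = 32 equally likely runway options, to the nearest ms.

Solve the two-equation system in a and b:
  b = (1070 − 885) / (log₂ 16 − log₂ 8) = 185 / (4 − 3) = 185 ms/bit
  a = 885 − 185 × 3 = 330 ms
Then RT(32) = 330 + 185 × log₂ 32 = 330 + 185 × 5 ≈ 1255.000 ms.

1255 ms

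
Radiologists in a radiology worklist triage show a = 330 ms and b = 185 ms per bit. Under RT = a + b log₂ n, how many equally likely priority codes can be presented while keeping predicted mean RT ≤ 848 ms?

6

185·log₂ n ≤ 848 − 330 = 518, giving log₂ n ≤ 2.8000 and n ≤ 6.964. The largest whole number is 6.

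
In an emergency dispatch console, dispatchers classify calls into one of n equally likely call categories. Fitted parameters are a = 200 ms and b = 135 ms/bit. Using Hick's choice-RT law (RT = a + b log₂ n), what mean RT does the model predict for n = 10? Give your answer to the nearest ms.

648 ms

log₂(10) = 3.3219 bits, so RT = 200 + 135 × 3.3219 ≈ 648.460 ms.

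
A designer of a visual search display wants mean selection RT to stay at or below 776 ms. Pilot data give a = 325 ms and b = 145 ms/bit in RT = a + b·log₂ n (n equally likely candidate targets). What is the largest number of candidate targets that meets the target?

Set 325 + 145·log₂ n ≤ 776 → log₂ n ≤ (776 − 325)/145 = 3.1103.
So n ≤ 2^3.1103 = 8.636; the largest integer n is 8.

8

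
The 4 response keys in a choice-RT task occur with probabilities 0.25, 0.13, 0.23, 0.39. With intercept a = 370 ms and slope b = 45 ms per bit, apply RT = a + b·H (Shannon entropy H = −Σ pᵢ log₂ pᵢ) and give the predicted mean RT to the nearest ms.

H = 0.25·log₂(1/0.25) + 0.13·log₂(1/0.13) + 0.23·log₂(1/0.23) + 0.39·log₂(1/0.39) = 1.9001 bits.
RT = 370 + 45 × 1.9001 = 455.50 ms.

456 ms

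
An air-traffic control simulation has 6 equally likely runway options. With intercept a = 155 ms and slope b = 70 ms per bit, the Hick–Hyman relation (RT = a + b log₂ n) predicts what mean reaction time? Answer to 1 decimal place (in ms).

log₂(6) = 2.5850 bits, so RT = 155 + 70 × 2.5850 ≈ 335.947 ms.

335.9 ms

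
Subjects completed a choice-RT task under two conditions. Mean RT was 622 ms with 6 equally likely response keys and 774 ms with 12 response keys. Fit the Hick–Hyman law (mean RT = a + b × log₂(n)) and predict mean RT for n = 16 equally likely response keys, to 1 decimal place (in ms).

837.1 ms

Fit slope and intercept:
  b = (774 − 622) / (log₂ 12 − log₂ 6) = 152 / (3.5850 − 2.5850) = 152.000 ms/bit
  a = 622 − 152.000 × 2.5850 = 229.086 ms
Then RT(16) = 229.086 + 152.000 × log₂ 16 = 229.086 + 152.000 × 4 ≈ 837.086 ms.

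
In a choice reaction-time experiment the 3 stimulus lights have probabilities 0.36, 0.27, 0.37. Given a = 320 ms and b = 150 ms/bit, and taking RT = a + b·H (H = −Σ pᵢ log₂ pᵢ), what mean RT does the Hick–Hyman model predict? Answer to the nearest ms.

Entropy contributions −pᵢ log₂ pᵢ: 0.5306, 0.5100, 0.5307; sum H = 1.5714 bits.
RT = a + bH = 320 + 150·1.5714 = 555.70 ms.

556 ms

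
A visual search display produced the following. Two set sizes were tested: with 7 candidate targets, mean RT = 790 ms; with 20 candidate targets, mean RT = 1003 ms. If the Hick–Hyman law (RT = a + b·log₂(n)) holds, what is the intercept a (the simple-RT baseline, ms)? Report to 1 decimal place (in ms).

b = (RT₂ − RT₁)/(log₂ n₂ − log₂ n₁) = (1003 − 790)/(4.3219 − 2.8074) = 140.634 ms/bit.
a = RT₁ − b·log₂ n₁ = 790 − 140.634 × 2.8074 = 395.191 ms.

395.2 ms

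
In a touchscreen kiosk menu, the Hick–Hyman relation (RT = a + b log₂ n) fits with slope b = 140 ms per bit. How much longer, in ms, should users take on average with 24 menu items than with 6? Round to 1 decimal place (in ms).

280.0 ms

Only the slope matters, since a is common to both: ΔRT = b·log₂(n₂/n₁).
log₂(24) − log₂(6) = log₂(24/6) = log₂(4) = 2.
ΔRT = 140 × 2.0000 = 280.000 ms.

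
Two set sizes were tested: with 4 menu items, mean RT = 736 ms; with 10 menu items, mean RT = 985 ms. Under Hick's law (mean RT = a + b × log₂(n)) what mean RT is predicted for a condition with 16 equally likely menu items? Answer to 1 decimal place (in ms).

1112.7 ms

Solve the two-equation system in a and b:
  b = (985 − 736) / (log₂ 10 − log₂ 4) = 249 / (3.3219 − 2) = 188.361 ms/bit
  a = 736 − 188.361 × 2 = 359.278 ms
Then RT(16) = 359.278 + 188.361 × log₂ 16 = 359.278 + 188.361 × 4 ≈ 1112.722 ms.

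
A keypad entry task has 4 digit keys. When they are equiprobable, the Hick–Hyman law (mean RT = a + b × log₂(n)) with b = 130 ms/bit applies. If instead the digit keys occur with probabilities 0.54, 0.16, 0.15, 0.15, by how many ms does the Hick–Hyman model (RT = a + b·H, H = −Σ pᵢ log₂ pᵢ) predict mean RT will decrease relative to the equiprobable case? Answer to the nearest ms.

36 ms

Equiprobable entropy H₀ = log₂ 4 = 2.0000 bits.
Skewed entropy H = −Σ pᵢ log₂ pᵢ = 1.7241 bits.
ΔRT = b·(H₀ − H) = 130 × 0.2759 = 35.86 ms.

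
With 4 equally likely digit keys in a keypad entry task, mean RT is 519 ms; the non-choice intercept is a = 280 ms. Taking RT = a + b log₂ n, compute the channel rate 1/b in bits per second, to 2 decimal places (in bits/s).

8.37 bits/s

b = (519 − 280)/log₂ 4 = 239/2 = 119.500 ms per bit = 0.11950 s/bit; the reciprocal is 8.368 bits/s.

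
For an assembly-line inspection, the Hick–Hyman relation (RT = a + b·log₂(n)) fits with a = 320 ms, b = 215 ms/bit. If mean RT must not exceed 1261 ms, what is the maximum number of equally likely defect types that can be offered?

20

Information budget: (1261 − 320)/215 = 4.3767 bits, so n ≤ 2^4.3767 = 20.775 → at most 20.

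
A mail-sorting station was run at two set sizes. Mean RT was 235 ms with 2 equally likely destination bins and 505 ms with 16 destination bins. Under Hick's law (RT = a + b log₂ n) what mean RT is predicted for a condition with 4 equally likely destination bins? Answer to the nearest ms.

With log₂ n on the abscissa the relation is linear; from the two conditions:
  b = (505 − 235) / (log₂ 16 − log₂ 2) = 270 / (4 − 1) = 90 ms/bit
  a = 235 − 90 × 1 = 145 ms
Then RT(4) = 145 + 90 × log₂ 4 = 145 + 90 × 2 ≈ 325.000 ms.

325 ms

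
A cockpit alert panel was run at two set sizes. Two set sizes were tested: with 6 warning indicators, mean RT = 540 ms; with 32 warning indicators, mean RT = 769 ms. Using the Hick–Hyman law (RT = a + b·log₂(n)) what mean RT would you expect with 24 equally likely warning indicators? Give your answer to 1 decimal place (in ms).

729.6 ms

RT is linear in log₂ n, so two points fix the line:
  b = (769 − 540) / (log₂ 32 − log₂ 6) = 229 / (5 − 2.5850) = 94.823 ms/bit
  a = 540 − 94.823 × 2.5850 = 294.887 ms
Then RT(24) = 294.887 + 94.823 × log₂ 24 = 294.887 + 94.823 × 4.5850 ≈ 729.645 ms.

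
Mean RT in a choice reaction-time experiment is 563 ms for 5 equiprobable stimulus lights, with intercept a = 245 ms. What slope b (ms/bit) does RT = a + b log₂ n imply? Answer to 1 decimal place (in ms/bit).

137.0 ms/bit

log₂(5) = 2.3219 bits.
b = (RT − a)/log₂ n = (563 − 245) / 2.3219 = 136.955 ms/bit.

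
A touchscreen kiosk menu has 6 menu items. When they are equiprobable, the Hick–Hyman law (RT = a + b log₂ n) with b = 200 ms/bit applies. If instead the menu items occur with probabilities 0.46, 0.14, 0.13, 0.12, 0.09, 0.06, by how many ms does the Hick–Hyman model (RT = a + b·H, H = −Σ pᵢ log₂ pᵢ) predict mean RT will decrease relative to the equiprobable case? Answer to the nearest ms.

73 ms

Equiprobable entropy H₀ = log₂ 6 = 2.5850 bits.
Skewed entropy H = −Σ pᵢ log₂ pᵢ = 2.2183 bits.
ΔRT = b·(H₀ − H) = 200 × 0.3666 = 73.32 ms.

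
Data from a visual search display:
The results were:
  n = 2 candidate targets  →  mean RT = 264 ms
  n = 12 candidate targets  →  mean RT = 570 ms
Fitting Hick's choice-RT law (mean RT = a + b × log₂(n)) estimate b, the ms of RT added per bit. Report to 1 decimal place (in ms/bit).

Slope: b = (570 − 264) / (log₂ 12 − log₂ 2) = 306/2.5850 = 118.377 ms/bit.

118.4 ms/bit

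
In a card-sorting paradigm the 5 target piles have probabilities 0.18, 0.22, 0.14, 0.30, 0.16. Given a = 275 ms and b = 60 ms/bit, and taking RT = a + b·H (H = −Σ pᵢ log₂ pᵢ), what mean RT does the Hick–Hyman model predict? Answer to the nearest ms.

Entropy contributions −pᵢ log₂ pᵢ: 0.4453, 0.4806, 0.3971, 0.5211, 0.4230; sum H = 2.2671 bits.
RT = a + bH = 275 + 60·2.2671 = 411.03 ms.

411 ms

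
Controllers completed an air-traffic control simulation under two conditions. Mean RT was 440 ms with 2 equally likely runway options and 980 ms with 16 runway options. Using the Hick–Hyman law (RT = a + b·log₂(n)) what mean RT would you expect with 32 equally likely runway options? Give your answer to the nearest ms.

1160 ms

RT is linear in log₂ n, so two points fix the line:
  b = (980 − 440) / (log₂ 16 − log₂ 2) = 540 / (4 − 1) = 180 ms/bit
  a = 440 − 180 × 1 = 260 ms
Then RT(32) = 260 + 180 × log₂ 32 = 260 + 180 × 5 ≈ 1160.000 ms.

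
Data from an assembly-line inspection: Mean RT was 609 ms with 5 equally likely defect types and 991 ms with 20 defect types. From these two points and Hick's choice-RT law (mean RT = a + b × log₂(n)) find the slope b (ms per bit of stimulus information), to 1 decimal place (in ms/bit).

Slope: b = (991 − 609) / (log₂ 20 − log₂ 5) = 382/2.0000 = 191.000 ms/bit.

191.0 ms/bit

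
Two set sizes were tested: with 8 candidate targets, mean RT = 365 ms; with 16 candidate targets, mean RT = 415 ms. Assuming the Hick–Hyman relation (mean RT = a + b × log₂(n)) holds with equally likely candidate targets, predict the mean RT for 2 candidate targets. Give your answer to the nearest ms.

265 ms

RT is linear in log₂ n, so two points fix the line:
  b = (415 − 365) / (log₂ 16 − log₂ 8) = 50 / (4 − 3) = 50 ms/bit
  a = 365 − 50 × 3 = 215 ms
Then RT(2) = 215 + 50 × log₂ 2 = 215 + 50 × 1 ≈ 265.000 ms.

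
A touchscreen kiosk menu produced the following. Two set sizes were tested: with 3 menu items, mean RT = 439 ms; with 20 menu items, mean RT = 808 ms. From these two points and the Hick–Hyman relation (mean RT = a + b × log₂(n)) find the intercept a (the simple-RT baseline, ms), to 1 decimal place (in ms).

Slope: b = (808 − 439) / (log₂ 20 − log₂ 3) = 369/2.7370 = 134.821 ms/bit.
a = RT₁ − b·log₂ n₁ = 439 − 134.821 × 1.5850 = 225.314 ms.

225.3 ms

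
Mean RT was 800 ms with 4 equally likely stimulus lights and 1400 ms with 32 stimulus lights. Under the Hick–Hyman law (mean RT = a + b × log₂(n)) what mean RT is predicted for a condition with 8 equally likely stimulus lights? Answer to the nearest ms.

1000 ms

Fit slope and intercept:
  b = (1400 − 800) / (log₂ 32 − log₂ 4) = 600 / (5 − 2) = 200 ms/bit
  a = 800 − 200 × 2 = 400 ms
Then RT(8) = 400 + 200 × log₂ 8 = 400 + 200 × 3 ≈ 1000.000 ms.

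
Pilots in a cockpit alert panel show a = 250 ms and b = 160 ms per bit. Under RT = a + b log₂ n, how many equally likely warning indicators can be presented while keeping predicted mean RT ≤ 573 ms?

160·log₂ n ≤ 573 − 250 = 323, giving log₂ n ≤ 2.0187 and n ≤ 4.052. The largest whole number is 4.

4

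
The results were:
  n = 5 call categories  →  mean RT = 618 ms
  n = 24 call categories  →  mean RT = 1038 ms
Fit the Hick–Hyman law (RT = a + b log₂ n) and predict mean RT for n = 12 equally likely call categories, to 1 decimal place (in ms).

Fit slope and intercept:
  b = (1038 − 618) / (log₂ 24 − log₂ 5) = 420 / (4.5850 − 2.3219) = 185.592 ms/bit
  a = 618 − 185.592 × 2.3219 = 187.070 ms
Then RT(12) = 187.070 + 185.592 × log₂ 12 = 187.070 + 185.592 × 3.5850 ≈ 852.408 ms.

852.4 ms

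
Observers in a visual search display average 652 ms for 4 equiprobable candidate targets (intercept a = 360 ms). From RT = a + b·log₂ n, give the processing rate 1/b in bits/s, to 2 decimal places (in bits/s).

6.85 bits/s

b = (652 − 360)/log₂ 4 = 292/2 = 146.000 ms per bit = 0.14600 s/bit; the reciprocal is 6.849 bits/s.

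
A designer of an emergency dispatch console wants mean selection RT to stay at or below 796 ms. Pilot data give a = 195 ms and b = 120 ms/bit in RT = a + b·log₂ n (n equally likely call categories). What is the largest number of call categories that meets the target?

32

Information budget: (796 − 195)/120 = 5.0083 bits, so n ≤ 2^5.0083 = 32.185 → at most 32.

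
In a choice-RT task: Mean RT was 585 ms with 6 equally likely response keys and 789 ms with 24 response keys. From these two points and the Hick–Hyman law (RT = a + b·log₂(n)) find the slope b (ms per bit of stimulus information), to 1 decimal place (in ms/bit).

102.0 ms/bit

The slope on a log₂ axis is (789 − 585) / (4.5850 − 2.5850) = 102.000 ms/bit.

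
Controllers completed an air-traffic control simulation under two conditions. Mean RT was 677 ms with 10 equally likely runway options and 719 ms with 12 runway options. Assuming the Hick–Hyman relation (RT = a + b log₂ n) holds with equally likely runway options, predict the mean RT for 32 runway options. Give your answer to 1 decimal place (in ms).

944.9 ms

Solve the two-equation system in a and b:
  b = (719 − 677) / (log₂ 12 − log₂ 10) = 42 / (3.5850 − 3.3219) = 159.675 ms/bit
  a = 677 − 159.675 × 3.3219 = 146.571 ms
Then RT(32) = 146.571 + 159.675 × log₂ 32 = 146.571 + 159.675 × 5 ≈ 944.946 ms.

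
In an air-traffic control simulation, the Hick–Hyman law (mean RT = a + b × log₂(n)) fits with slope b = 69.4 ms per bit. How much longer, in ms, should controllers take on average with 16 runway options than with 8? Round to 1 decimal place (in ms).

69.4 ms

The intercept a cancels: ΔRT = b·(log₂ n₂ − log₂ n₁) = b·log₂(n₂/n₁).
log₂(16) − log₂(8) = log₂(16/8) = log₂(2) = 1.
ΔRT = 69.4 × 1.0000 = 69.400 ms.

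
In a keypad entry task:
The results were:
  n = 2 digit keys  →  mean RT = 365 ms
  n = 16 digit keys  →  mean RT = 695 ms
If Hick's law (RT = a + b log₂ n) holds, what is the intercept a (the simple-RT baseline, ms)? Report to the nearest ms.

Slope: b = (695 − 365) / (log₂ 16 − log₂ 2) = 330/3.0000 = 110 ms/bit.
Intercept: a = 365 − 110·log₂(2) = 255.000 ms.

255 ms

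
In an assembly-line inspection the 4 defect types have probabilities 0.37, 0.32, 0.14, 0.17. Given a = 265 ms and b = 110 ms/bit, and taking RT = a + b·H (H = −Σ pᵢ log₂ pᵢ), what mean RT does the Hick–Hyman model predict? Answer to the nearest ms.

473 ms

H = 0.37·log₂(1/0.37) + 0.32·log₂(1/0.32) + 0.14·log₂(1/0.14) + 0.17·log₂(1/0.17) = 1.8885 bits.
RT = 265 + 110 × 1.8885 = 472.73 ms.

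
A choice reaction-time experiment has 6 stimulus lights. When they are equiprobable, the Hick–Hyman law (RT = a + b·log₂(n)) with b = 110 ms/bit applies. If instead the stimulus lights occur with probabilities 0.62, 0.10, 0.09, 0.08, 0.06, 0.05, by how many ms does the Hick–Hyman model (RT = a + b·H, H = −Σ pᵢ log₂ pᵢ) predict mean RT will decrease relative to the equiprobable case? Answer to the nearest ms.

84 ms

The RT saving is b·ΔH. Equiprobable H₀ = log₂(6) = 2.5850 bits; with the given probabilities H = 1.8236 bits.
b·(H₀ − H) = 110 × (2.5850 − 1.8236) = 83.75 ms.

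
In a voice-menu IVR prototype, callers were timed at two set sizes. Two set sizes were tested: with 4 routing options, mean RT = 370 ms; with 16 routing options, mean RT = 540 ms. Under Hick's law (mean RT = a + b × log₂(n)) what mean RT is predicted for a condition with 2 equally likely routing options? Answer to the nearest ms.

285 ms

Fit slope and intercept:
  b = (540 − 370) / (log₂ 16 − log₂ 4) = 170 / (4 − 2) = 85 ms/bit
  a = 370 − 85 × 2 = 200 ms
Then RT(2) = 200 + 85 × log₂ 2 = 200 + 85 × 1 ≈ 285.000 ms.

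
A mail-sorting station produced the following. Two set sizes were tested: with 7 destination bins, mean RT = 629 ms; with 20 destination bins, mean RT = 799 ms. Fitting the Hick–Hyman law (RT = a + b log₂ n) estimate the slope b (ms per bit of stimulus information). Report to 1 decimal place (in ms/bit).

Slope: b = (799 − 629) / (log₂ 20 − log₂ 7) = 170/1.5146 = 112.243 ms/bit.

112.2 ms/bit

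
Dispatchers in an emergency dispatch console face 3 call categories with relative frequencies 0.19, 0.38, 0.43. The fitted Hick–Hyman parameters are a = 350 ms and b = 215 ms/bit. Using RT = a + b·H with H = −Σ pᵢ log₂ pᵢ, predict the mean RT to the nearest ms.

Entropy contributions −pᵢ log₂ pᵢ: 0.4552, 0.5305, 0.5236; sum H = 1.5092 bits.
RT = a + bH = 350 + 215·1.5092 = 674.49 ms.

674 ms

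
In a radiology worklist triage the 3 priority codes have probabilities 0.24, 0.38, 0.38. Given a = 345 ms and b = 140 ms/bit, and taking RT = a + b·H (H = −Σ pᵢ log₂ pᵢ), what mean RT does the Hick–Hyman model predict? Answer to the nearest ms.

563 ms

Entropy contributions −pᵢ log₂ pᵢ: 0.4941, 0.5305, 0.5305; sum H = 1.5550 bits.
RT = a + bH = 345 + 140·1.5550 = 562.71 ms.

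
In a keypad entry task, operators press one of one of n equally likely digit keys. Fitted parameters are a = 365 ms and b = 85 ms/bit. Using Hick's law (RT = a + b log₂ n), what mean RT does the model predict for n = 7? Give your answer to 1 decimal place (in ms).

603.6 ms

log₂(7) = 2.8074 bits, so RT = 365 + 85 × 2.8074 ≈ 603.625 ms.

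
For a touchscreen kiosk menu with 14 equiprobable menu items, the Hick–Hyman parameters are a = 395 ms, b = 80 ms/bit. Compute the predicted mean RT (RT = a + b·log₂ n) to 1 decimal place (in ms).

699.6 ms

log₂(14) = 3.8074 bits, so RT = 395 + 80 × 3.8074 ≈ 699.588 ms.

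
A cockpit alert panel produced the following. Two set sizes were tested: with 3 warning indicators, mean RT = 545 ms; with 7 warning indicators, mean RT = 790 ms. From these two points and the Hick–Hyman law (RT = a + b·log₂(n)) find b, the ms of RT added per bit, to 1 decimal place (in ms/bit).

200.4 ms/bit

Slope: b = (790 − 545) / (log₂ 7 − log₂ 3) = 245/1.2224 = 200.427 ms/bit.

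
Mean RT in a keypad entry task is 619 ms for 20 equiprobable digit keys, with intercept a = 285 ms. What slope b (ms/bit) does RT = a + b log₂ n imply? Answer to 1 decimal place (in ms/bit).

20 alternatives carry log₂ 20 = 4.3219 bits; the choice cost is 619 − 285 = 334 ms, so b = 334/4.3219 = 77.280 ms/bit.

77.3 ms/bit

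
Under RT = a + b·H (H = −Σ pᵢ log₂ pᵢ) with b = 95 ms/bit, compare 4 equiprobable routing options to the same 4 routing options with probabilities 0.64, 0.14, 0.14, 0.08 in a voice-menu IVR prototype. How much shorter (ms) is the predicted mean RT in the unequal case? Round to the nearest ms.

48 ms

The RT saving is b·ΔH. Equiprobable H₀ = log₂(4) = 2.0000 bits; with the given probabilities H = 1.4978 bits.
b·(H₀ − H) = 95 × (2.0000 − 1.4978) = 47.71 ms.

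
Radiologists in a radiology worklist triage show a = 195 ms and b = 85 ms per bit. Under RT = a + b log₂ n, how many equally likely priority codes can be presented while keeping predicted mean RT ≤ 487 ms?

85·log₂ n ≤ 487 − 195 = 292, giving log₂ n ≤ 3.4353 and n ≤ 10.817. The largest whole number is 10.

10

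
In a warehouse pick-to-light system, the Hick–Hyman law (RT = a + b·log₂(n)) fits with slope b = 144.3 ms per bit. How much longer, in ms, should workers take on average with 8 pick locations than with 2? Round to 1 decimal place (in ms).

The intercept a cancels: ΔRT = b·(log₂ n₂ − log₂ n₁) = b·log₂(n₂/n₁).
log₂(8) − log₂(2) = log₂(8/2) = log₂(4) = 2.
ΔRT = 144.3 × 2.0000 = 288.600 ms.

288.6 ms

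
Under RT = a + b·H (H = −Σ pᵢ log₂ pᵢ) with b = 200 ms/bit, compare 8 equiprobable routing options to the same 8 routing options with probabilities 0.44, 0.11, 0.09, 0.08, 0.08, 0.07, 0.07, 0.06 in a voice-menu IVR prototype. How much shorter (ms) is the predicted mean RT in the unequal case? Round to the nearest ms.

90 ms

Equiprobable entropy H₀ = log₂ 8 = 3.0000 bits.
Skewed entropy H = −Σ pᵢ log₂ pᵢ = 2.5477 bits.
ΔRT = b·(H₀ − H) = 200 × 0.4523 = 90.45 ms.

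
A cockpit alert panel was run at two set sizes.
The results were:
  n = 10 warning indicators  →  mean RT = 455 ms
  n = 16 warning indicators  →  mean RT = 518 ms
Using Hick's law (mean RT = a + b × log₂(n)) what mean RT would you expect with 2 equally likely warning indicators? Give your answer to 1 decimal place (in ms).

239.3 ms

Solve the two-equation system in a and b:
  b = (518 − 455) / (log₂ 16 − log₂ 10) = 63 / (4 − 3.3219) = 92.911 ms/bit
  a = 455 − 92.911 × 3.3219 = 146.358 ms
Then RT(2) = 146.358 + 92.911 × log₂ 2 = 146.358 + 92.911 × 1 ≈ 239.268 ms.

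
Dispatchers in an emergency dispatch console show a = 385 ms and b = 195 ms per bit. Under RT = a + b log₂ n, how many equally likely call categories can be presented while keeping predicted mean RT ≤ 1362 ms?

Information budget: (1362 − 385)/195 = 5.0103 bits, so n ≤ 2^5.0103 = 32.228 → at most 32.

32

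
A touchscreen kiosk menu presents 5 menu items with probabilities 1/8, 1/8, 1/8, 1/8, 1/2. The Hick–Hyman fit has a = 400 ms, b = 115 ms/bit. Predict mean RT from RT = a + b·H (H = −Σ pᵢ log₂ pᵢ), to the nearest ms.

Each term −pᵢ log₂ pᵢ: 0.125·3 + 0.125·3 + 0.125·3 + 0.125·3 + 0.5·1; summed, H = 2.000 bits.
Mean RT = a + bH = 400 + 115·2.000 = 630.00 ms.

630 ms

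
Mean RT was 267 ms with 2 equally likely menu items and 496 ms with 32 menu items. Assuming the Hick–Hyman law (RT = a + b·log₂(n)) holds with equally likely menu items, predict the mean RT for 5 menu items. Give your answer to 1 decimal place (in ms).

With log₂ n on the abscissa the relation is linear; from the two conditions:
  b = (496 − 267) / (log₂ 32 − log₂ 2) = 229 / (5 − 1) = 57.250 ms/bit
  a = 267 − 57.250 × 1 = 209.750 ms
Then RT(5) = 209.750 + 57.250 × log₂ 5 = 209.750 + 57.250 × 2.3219 ≈ 342.680 ms.

342.7 ms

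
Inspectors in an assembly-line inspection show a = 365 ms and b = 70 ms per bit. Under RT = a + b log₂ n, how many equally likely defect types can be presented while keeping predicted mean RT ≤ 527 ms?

Set 365 + 70·log₂ n ≤ 527 → log₂ n ≤ (527 − 365)/70 = 2.3143.
So n ≤ 2^2.3143 = 4.974; the largest integer n is 4.

4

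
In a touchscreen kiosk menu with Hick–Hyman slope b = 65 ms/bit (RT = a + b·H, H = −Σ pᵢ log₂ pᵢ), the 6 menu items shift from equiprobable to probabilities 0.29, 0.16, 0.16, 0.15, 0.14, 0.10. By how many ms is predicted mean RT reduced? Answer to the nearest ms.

5 ms

The RT saving is b·ΔH. Equiprobable H₀ = log₂(6) = 2.5850 bits; with the given probabilities H = 2.5038 bits.
b·(H₀ − H) = 65 × (2.5850 − 2.5038) = 5.28 ms.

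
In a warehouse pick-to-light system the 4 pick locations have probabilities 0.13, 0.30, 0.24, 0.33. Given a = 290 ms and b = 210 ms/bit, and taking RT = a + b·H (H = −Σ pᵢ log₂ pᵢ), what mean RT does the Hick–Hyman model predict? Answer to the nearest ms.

Entropy contributions −pᵢ log₂ pᵢ: 0.3826, 0.5211, 0.4941, 0.5278; sum H = 1.9257 bits.
RT = a + bH = 290 + 210·1.9257 = 694.40 ms.

694 ms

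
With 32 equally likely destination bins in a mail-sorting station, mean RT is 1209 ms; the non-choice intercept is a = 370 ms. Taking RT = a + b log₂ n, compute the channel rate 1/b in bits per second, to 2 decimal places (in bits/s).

5.96 bits/s

Choice component = 1209 − 370 = 839 ms over log₂(32) = 5 bits.
b = 839 / 5 = 167.800 ms/bit, so 1/b = 5.959 bits/s.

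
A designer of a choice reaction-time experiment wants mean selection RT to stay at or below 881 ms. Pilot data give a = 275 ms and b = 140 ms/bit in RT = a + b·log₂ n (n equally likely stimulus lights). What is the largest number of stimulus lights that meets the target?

140·log₂ n ≤ 881 − 275 = 606, giving log₂ n ≤ 4.3286 and n ≤ 20.092. The largest whole number is 20.

20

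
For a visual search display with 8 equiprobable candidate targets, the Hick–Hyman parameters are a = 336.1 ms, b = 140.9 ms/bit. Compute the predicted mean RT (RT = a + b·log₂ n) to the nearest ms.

759 ms

log₂(8) = 3 bits, so RT = 336.1 + 140.9 × 3 ≈ 758.800 ms.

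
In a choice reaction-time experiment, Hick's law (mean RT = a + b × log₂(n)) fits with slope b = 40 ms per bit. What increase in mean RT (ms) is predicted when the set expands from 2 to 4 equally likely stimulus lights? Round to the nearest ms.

ΔRT = (a + b log₂ n₂) − (a + b log₂ n₁) = b·(log₂ n₂ − log₂ n₁).
log₂(4) − log₂(2) = log₂(4/2) = log₂(2) = 1.
ΔRT = 40 × 1.0000 = 40.000 ms.

40 ms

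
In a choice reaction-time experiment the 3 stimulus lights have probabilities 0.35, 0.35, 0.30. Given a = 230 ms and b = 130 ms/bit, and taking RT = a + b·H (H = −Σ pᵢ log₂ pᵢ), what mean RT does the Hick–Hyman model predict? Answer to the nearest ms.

H = 0.35·log₂(1/0.35) + 0.35·log₂(1/0.35) + 0.30·log₂(1/0.30) = 1.5813 bits.
RT = 230 + 130 × 1.5813 = 435.57 ms.

436 ms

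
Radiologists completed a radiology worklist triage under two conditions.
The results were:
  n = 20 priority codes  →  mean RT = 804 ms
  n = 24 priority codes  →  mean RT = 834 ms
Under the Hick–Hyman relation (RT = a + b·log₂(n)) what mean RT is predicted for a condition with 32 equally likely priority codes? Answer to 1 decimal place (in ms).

RT is linear in log₂ n, so two points fix the line:
  b = (834 − 804) / (log₂ 24 − log₂ 20) = 30 / (4.5850 − 4.3219) = 114.054 ms/bit
  a = 804 − 114.054 × 4.3219 = 311.069 ms
Then RT(32) = 311.069 + 114.054 × log₂ 32 = 311.069 + 114.054 × 5 ≈ 881.336 ms.

881.3 ms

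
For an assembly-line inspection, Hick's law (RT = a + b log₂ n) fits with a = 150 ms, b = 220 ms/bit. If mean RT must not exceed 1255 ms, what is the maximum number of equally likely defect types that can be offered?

32

Information budget: (1255 − 150)/220 = 5.0227 bits, so n ≤ 2^5.0227 = 32.508 → at most 32.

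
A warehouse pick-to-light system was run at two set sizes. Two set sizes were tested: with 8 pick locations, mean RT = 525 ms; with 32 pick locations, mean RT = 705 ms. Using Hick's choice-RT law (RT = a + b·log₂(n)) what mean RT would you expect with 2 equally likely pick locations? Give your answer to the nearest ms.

With log₂ n on the abscissa the relation is linear; from the two conditions:
  b = (705 − 525) / (log₂ 32 − log₂ 8) = 180 / (5 − 3) = 90 ms/bit
  a = 525 − 90 × 3 = 255 ms
Then RT(2) = 255 + 90 × log₂ 2 = 255 + 90 × 1 ≈ 345.000 ms.

345 ms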